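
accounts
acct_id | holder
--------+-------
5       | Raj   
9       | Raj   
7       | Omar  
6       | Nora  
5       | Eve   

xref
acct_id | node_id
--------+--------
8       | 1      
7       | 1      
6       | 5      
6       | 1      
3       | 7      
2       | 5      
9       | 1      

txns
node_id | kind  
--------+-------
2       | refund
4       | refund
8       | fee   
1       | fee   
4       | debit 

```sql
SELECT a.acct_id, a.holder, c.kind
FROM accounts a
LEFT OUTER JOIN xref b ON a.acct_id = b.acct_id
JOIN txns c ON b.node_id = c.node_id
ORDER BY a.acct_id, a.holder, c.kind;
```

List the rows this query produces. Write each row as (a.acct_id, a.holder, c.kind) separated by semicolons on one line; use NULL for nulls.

Joins associate left-to-right: accounts LEFT JOIN xref on acct_id gives 6 intermediate row(s).
Then INNER JOIN `txns c` on node_id: keep only rows whose b.node_id appears in c.

(6, Nora, fee); (7, Omar, fee); (9, Raj, fee)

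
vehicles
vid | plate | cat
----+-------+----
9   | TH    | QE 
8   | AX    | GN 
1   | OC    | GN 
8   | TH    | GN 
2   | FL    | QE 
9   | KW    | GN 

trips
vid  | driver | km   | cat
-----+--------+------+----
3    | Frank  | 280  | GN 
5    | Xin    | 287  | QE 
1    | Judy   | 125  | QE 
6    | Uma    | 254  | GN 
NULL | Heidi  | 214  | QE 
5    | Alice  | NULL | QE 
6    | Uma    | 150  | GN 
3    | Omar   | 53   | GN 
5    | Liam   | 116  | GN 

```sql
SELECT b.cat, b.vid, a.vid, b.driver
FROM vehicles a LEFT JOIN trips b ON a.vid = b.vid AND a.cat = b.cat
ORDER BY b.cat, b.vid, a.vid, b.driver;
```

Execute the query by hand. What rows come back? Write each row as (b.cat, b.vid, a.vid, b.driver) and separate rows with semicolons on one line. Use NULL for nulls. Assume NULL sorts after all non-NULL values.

LEFT JOIN keeps every row from `vehicles`; unmatched rows get NULL for `trips`'s columns.
Matching on a.vid = b.vid AND a.cat = b.cat. A NULL in a compared column never satisfies the condition.
- a (vid=9, cat=QE) has no partner → padded with NULL.
- a (vid=8, cat=GN) has no partner → padded with NULL.
- a (vid=1, cat=GN) has no partner → padded with NULL.
- a (vid=8, cat=GN) has no partner → padded with NULL.
- a (vid=2, cat=QE) has no partner → padded with NULL.
- a (vid=9, cat=GN) has no partner → padded with NULL.
After projecting and ordering:
b.cat | b.vid | a.vid | b.driver
NULL | NULL | 1 | NULL
NULL | NULL | 2 | NULL
NULL | NULL | 8 | NULL
NULL | NULL | 8 | NULL
NULL | NULL | 9 | NULL
NULL | NULL | 9 | NULL

(NULL, NULL, 1, NULL); (NULL, NULL, 2, NULL); (NULL, NULL, 8, NULL); (NULL, NULL, 8, NULL); (NULL, NULL, 9, NULL); (NULL, NULL, 9, NULL)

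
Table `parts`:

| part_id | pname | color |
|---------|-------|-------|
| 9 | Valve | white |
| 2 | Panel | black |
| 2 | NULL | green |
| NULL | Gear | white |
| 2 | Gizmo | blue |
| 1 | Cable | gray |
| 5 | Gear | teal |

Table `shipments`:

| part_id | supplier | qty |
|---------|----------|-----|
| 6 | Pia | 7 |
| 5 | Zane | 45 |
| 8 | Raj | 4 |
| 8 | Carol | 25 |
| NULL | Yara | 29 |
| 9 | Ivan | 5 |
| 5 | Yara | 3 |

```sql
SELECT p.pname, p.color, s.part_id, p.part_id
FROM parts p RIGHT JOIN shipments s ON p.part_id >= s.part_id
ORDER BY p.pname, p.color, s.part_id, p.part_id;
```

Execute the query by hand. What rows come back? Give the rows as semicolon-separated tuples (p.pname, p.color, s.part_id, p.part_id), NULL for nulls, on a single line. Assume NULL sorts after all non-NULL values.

(Gear, teal, 5, 5); (Gear, teal, 5, 5); (Valve, white, 5, 9); (Valve, white, 5, 9); (Valve, white, 6, 9); (Valve, white, 8, 9); (Valve, white, 8, 9); (Valve, white, 9, 9); (NULL, NULL, NULL, NULL)

RIGHT JOIN keeps every row from `shipments`; unmatched rows get NULL for `parts`'s columns.
Matching on p.part_id >= s.part_id. A NULL in a compared column never satisfies the condition.
Matched pairs: 8; unmatched s rows kept: 1.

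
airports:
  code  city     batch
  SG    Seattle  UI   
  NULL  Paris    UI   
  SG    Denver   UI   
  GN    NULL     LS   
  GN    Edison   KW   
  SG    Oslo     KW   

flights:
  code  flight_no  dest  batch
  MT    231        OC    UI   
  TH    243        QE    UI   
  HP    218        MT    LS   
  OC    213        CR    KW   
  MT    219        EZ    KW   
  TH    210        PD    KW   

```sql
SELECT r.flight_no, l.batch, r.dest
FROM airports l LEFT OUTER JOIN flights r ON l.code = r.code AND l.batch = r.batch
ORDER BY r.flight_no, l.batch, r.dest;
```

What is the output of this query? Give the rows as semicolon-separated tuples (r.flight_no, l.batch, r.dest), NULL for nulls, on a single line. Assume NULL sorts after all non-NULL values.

(NULL, KW, NULL); (NULL, KW, NULL); (NULL, LS, NULL); (NULL, UI, NULL); (NULL, UI, NULL); (NULL, UI, NULL)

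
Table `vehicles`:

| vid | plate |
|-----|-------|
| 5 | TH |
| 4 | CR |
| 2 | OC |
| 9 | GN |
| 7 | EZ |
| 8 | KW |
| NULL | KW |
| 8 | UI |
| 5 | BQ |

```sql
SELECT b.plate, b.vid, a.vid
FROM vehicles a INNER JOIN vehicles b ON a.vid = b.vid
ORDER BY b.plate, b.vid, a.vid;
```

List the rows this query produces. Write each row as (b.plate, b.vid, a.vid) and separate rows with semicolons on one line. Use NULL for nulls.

(BQ, 5, 5); (BQ, 5, 5); (CR, 4, 4); (EZ, 7, 7); (GN, 9, 9); (KW, 8, 8); (KW, 8, 8); (OC, 2, 2); (TH, 5, 5); (TH, 5, 5); (UI, 8, 8); (UI, 8, 8)

INNER JOIN keeps only pairs where the ON condition holds.
Matching on a.vid = b.vid. A NULL in a compared column never satisfies the condition.
- a (vid=5) pairs with 2 row(s) of b.
- a (vid=4) pairs with 1 row(s) of b.
- a (vid=2) pairs with 1 row(s) of b.
- a (vid=9) pairs with 1 row(s) of b.
- a (vid=7) pairs with 1 row(s) of b.
- a (vid=8) pairs with 2 row(s) of b.
- a (vid=NULL) has no partner → excluded.
- a (vid=8) pairs with 2 row(s) of b.
- a (vid=5) pairs with 2 row(s) of b.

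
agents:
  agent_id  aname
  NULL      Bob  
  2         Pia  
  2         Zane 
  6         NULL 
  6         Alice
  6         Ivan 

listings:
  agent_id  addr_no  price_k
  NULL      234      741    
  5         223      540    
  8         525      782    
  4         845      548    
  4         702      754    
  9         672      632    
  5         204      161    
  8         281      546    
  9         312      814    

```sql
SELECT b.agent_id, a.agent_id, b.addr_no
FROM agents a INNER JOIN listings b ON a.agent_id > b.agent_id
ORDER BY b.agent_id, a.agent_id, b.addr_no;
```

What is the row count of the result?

12

INNER JOIN keeps only pairs where the ON condition holds.
Matching on a.agent_id > b.agent_id. A NULL in a compared column never satisfies the condition.
Matched pairs: 12.
Total: 12 rows.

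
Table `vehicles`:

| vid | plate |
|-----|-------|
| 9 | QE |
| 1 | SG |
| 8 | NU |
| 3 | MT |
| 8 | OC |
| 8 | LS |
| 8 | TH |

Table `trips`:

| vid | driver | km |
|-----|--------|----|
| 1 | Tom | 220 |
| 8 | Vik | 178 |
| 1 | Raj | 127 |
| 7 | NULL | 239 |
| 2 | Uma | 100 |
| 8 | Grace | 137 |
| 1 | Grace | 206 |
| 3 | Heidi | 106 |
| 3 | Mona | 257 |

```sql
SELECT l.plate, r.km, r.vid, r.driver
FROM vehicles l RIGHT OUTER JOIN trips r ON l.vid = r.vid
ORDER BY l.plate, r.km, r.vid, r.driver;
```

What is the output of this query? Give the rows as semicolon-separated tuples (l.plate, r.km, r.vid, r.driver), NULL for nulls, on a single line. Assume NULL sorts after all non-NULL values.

RIGHT JOIN keeps every row from `trips`; unmatched rows get NULL for `vehicles`'s columns.
Matching on l.vid = r.vid.
Matched pairs: 13; unmatched r rows kept: 2.

(LS, 137, 8, Grace); (LS, 178, 8, Vik); (MT, 106, 3, Heidi); (MT, 257, 3, Mona); (NU, 137, 8, Grace); (NU, 178, 8, Vik); (OC, 137, 8, Grace); (OC, 178, 8, Vik); (SG, 127, 1, Raj); (SG, 206, 1, Grace); (SG, 220, 1, Tom); (TH, 137, 8, Grace); (TH, 178, 8, Vik); (NULL, 100, 2, Uma); (NULL, 239, 7, NULL)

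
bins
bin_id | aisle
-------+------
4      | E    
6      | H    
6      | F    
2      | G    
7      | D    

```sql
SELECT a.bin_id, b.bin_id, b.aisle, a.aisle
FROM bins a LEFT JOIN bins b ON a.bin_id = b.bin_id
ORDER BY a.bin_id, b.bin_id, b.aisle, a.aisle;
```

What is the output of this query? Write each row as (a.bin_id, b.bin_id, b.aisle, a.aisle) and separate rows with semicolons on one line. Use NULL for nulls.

(2, 2, G, G); (4, 4, E, E); (6, 6, F, F); (6, 6, F, H); (6, 6, H, F); (6, 6, H, H); (7, 7, D, D)

LEFT JOIN keeps every row from `bins a`; unmatched rows get NULL for `bins b`'s columns.
Matching on a.bin_id = b.bin_id.
Matched pairs: 7; unmatched a rows kept: 0.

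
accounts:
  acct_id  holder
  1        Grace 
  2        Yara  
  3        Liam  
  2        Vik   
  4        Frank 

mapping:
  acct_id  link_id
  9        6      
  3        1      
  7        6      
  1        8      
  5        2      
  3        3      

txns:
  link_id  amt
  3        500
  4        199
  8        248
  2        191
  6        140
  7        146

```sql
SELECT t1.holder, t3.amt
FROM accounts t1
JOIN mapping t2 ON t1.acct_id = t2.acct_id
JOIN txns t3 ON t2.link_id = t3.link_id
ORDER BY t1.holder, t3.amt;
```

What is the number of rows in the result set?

Joins associate left-to-right: accounts INNER JOIN mapping on acct_id gives 3 intermediate row(s).
Then INNER JOIN `txns t3` on link_id: keep only rows whose t2.link_id appears in t3.
Result: 2 row(s).

2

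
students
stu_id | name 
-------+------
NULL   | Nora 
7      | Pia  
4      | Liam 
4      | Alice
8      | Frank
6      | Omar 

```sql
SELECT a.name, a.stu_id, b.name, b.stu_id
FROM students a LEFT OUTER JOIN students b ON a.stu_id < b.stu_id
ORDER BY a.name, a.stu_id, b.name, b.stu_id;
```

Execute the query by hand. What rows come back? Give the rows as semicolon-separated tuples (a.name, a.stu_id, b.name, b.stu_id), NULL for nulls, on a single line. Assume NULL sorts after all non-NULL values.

LEFT JOIN keeps every row from `students a`; unmatched rows get NULL for `students b`'s columns.
Matching on a.stu_id < b.stu_id. A NULL in a compared column never satisfies the condition.
- a (stu_id=NULL) has no partner → padded with NULL.
- a (stu_id=7) pairs with 1 row(s) of b.
- a (stu_id=4) pairs with 3 row(s) of b.
- a (stu_id=4) pairs with 3 row(s) of b.
- a (stu_id=8) has no partner → padded with NULL.
- a (stu_id=6) pairs with 2 row(s) of b.

(Alice, 4, Frank, 8); (Alice, 4, Omar, 6); (Alice, 4, Pia, 7); (Frank, 8, NULL, NULL); (Liam, 4, Frank, 8); (Liam, 4, Omar, 6); (Liam, 4, Pia, 7); (Nora, NULL, NULL, NULL); (Omar, 6, Frank, 8); (Omar, 6, Pia, 7); (Pia, 7, Frank, 8)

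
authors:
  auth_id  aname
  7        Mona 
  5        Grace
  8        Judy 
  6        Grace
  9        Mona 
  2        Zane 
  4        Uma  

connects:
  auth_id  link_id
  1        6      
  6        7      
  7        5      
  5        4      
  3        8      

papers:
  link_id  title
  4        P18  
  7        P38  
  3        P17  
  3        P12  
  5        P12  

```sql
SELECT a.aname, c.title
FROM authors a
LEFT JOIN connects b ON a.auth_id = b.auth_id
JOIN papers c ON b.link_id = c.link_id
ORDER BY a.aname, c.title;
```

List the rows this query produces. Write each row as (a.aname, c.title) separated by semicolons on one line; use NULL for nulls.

(Grace, P18); (Grace, P38); (Mona, P12)

Joins associate left-to-right: authors LEFT JOIN connects on auth_id gives 7 intermediate row(s).
Then INNER JOIN `papers c` on link_id: keep only rows whose b.link_id appears in c.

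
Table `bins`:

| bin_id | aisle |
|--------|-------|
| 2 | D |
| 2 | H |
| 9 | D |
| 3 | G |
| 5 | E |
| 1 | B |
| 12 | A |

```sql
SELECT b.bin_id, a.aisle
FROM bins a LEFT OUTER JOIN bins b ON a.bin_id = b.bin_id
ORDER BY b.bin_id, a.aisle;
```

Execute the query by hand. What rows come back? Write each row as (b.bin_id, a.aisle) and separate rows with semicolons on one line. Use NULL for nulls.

(1, B); (2, D); (2, D); (2, H); (2, H); (3, G); (5, E); (9, D); (12, A)

LEFT JOIN keeps every row from `bins a`; unmatched rows get NULL for `bins b`'s columns.
Matching on a.bin_id = b.bin_id.
- a[0] bin_id=2 → 2 match(es) in b → 2 row(s).
- a[1] bin_id=2 → 2 match(es) in b → 2 row(s).
- a[2] bin_id=9 → 1 match(es) in b → 1 row(s).
- a[3] bin_id=3 → 1 match(es) in b → 1 row(s).
- a[4] bin_id=5 → 1 match(es) in b → 1 row(s).
- a[5] bin_id=1 → 1 match(es) in b → 1 row(s).
- a[6] bin_id=12 → 1 match(es) in b → 1 row(s).
After projecting and ordering:
b.bin_id | a.aisle
1 | B
2 | D
2 | D
2 | H
2 | H
3 | G
5 | E
9 | D
12 | A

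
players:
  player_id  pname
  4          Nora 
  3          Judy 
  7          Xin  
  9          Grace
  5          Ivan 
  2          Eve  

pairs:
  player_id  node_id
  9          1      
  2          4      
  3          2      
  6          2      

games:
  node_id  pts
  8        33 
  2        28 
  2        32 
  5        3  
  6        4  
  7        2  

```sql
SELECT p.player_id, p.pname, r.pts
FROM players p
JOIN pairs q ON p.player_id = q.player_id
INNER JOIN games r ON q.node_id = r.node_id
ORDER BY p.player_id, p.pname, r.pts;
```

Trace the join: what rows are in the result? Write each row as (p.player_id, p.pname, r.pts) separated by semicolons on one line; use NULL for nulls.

(3, Judy, 28); (3, Judy, 32)

Joins associate left-to-right: players INNER JOIN pairs on player_id gives 3 intermediate row(s).
Then INNER JOIN `games r` on node_id: keep only rows whose q.node_id appears in r.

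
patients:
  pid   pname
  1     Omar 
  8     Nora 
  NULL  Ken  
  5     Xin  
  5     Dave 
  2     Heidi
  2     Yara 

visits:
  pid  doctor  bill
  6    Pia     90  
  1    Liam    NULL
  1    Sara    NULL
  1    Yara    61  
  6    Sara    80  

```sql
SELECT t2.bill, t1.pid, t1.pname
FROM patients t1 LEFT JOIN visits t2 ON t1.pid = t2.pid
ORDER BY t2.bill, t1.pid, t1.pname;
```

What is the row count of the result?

9

LEFT JOIN keeps every row from `patients`; unmatched rows get NULL for `visits`'s columns.
Matching on t1.pid = t2.pid. A NULL in a compared column never satisfies the condition.
- t1 row (pid=1): matches 3 t2 row(s) → 3 output row(s).
- t1 row (pid=8): no match → kept, t2 columns NULL.
- t1 row (pid=NULL): no match → kept, t2 columns NULL.
- t1 row (pid=5): no match → kept, t2 columns NULL.
- t1 row (pid=5): no match → kept, t2 columns NULL.
- t1 row (pid=2): no match → kept, t2 columns NULL.
- t1 row (pid=2): no match → kept, t2 columns NULL.
Total: 3 matched + 6 padded = 9 rows.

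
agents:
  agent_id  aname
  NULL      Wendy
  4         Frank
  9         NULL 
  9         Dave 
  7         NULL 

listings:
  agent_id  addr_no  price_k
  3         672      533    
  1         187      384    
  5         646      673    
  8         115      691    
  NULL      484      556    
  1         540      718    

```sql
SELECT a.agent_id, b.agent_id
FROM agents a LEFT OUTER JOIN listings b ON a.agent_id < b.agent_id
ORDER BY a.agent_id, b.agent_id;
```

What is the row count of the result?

6

LEFT JOIN keeps every row from `agents`; unmatched rows get NULL for `listings`'s columns.
Matching on a.agent_id < b.agent_id. A NULL in a compared column never satisfies the condition.
- a[0] agent_id=NULL → no match; kept with NULLs on the b side.
- a[1] agent_id=4 → 2 match(es) in b → 2 row(s).
- a[2] agent_id=9 → no match; kept with NULLs on the b side.
- a[3] agent_id=9 → no match; kept with NULLs on the b side.
- a[4] agent_id=7 → 1 match(es) in b → 1 row(s).
Total: 3 matched + 3 padded = 6 rows.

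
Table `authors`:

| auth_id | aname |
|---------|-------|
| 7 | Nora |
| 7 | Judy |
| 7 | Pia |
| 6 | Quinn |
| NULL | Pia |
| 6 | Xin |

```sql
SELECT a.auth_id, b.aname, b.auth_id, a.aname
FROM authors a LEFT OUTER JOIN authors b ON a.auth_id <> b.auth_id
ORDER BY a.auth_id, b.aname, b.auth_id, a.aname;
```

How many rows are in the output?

13

LEFT JOIN keeps every row from `authors a`; unmatched rows get NULL for `authors b`'s columns.
Matching on a.auth_id <> b.auth_id. A NULL in a compared column never satisfies the condition.
Matched pairs: 12; unmatched a rows kept: 1.
Total: 12 matched + 1 padded = 13 rows.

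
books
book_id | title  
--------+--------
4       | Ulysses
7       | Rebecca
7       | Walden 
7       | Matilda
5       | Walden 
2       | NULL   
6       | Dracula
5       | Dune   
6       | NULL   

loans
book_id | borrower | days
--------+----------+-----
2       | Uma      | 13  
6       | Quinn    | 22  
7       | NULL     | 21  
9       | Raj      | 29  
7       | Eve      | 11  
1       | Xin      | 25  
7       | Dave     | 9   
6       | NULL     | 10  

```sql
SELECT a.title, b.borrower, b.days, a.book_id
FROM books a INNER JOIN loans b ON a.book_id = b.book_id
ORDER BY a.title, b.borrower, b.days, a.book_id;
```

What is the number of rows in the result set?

14

INNER JOIN keeps only pairs where the ON condition holds.
Matching on a.book_id = b.book_id.
Matched pairs: 14.
Total: 14 rows.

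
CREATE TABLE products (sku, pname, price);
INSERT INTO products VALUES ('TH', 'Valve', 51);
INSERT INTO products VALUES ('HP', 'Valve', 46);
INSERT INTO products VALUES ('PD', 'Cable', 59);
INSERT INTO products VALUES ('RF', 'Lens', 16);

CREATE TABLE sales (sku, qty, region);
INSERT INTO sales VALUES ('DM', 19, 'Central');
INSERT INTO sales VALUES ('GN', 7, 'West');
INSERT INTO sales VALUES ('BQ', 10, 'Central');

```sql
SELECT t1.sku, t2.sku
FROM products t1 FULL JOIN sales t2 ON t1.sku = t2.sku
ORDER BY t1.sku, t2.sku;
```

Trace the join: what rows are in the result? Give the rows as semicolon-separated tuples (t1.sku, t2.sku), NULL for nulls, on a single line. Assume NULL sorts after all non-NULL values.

(HP, NULL); (PD, NULL); (RF, NULL); (TH, NULL); (NULL, BQ); (NULL, DM); (NULL, GN)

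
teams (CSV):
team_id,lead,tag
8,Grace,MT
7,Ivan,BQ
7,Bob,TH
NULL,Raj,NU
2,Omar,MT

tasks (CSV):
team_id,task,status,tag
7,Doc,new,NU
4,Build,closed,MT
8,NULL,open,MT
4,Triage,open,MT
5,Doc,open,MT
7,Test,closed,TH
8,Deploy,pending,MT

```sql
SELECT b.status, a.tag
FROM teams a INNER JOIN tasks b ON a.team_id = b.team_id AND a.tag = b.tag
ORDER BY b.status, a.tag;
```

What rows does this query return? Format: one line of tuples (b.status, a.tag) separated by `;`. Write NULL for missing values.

INNER JOIN keeps only pairs where the ON condition holds.
Matching on a.team_id = b.team_id AND a.tag = b.tag. A NULL in a compared column never satisfies the condition.
- a row (team_id=8, tag=MT): matches 2 b row(s) → 2 output row(s).
- a row (team_id=7, tag=BQ): no match → dropped.
- a row (team_id=7, tag=TH): matches 1 b row(s) → 1 output row(s).
- a row (team_id=NULL, tag=NU): no match → dropped.
- a row (team_id=2, tag=MT): no match → dropped.
After projecting and ordering:
b.status | a.tag
closed | TH
open | MT
pending | MT

(closed, TH); (open, MT); (pending, MT)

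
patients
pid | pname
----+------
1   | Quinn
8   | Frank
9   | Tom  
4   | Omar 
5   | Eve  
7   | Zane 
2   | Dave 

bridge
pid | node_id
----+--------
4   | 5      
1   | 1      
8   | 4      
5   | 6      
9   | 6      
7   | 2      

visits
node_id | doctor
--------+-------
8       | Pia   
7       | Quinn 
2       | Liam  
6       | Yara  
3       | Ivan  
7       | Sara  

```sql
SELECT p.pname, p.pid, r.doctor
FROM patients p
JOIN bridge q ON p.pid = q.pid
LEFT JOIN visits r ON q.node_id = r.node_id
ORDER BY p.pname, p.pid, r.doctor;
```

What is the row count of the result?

6

Evaluate left to right. First `patients p INNER JOIN bridge q` on pid: 6 row(s).
Then LEFT JOIN `visits r` on node_id: each of those 6 rows is kept; rows whose q.node_id has no match in r get NULL for r's columns.
Result: 6 row(s).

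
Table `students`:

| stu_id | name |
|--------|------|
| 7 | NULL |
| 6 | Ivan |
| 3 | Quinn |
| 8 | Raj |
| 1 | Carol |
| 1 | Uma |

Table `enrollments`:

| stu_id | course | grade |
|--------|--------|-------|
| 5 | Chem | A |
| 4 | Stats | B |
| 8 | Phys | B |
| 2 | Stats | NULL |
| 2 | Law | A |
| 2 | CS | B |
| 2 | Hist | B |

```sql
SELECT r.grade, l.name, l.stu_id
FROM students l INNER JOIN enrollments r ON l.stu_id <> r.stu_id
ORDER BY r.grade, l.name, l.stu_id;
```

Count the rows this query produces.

41

INNER JOIN keeps only pairs where the ON condition holds.
Matching on l.stu_id <> r.stu_id.
- l row (stu_id=7): matches 7 r row(s) → 7 output row(s).
- l row (stu_id=6): matches 7 r row(s) → 7 output row(s).
- l row (stu_id=3): matches 7 r row(s) → 7 output row(s).
- l row (stu_id=8): matches 6 r row(s) → 6 output row(s).
- l row (stu_id=1): matches 7 r row(s) → 7 output row(s).
- l row (stu_id=1): matches 7 r row(s) → 7 output row(s).
Total: 41 rows.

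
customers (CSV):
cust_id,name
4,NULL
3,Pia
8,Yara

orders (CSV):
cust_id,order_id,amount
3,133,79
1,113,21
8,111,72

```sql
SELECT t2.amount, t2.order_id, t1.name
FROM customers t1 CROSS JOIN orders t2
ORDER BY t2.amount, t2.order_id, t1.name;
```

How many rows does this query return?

CROSS JOIN pairs every row of `customers` with every row of `orders`: 3 × 3 = 9 rows.

9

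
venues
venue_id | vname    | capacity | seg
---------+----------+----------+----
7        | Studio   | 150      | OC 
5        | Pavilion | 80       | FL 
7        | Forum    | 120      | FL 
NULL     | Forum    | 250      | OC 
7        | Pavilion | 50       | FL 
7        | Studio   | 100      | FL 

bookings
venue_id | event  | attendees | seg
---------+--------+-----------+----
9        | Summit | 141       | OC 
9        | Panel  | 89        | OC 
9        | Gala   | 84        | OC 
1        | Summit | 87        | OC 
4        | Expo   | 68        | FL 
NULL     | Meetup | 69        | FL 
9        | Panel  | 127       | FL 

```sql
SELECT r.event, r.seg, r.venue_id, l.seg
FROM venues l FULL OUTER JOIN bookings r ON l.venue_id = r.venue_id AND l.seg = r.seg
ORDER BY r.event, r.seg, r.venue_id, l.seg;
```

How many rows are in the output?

FULL OUTER JOIN keeps every row from both sides; unmatched rows get NULL for the other side's columns.
Matching on l.venue_id = r.venue_id AND l.seg = r.seg. A NULL in a compared column never satisfies the condition.
- l[0] venue_id=7, seg=OC → no match; kept with NULLs on the r side.
- l[1] venue_id=5, seg=FL → no match; kept with NULLs on the r side.
- l[2] venue_id=7, seg=FL → no match; kept with NULLs on the r side.
- l[3] venue_id=NULL, seg=OC → no match; kept with NULLs on the r side.
- l[4] venue_id=7, seg=FL → no match; kept with NULLs on the r side.
- l[5] venue_id=7, seg=FL → no match; kept with NULLs on the r side.
- 7 r row(s) had no l match → kept, l columns NULL.
Total: 0 matched + 13 padded = 13 rows.

13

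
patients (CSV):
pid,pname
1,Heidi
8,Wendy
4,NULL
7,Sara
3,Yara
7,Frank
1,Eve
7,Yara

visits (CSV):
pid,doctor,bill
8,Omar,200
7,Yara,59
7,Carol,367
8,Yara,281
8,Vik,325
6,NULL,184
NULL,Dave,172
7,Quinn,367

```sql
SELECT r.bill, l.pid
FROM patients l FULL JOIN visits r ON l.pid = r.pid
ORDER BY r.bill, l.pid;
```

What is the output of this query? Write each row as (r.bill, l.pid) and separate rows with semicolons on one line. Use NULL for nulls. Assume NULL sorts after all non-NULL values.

(59, 7); (59, 7); (59, 7); (172, NULL); (184, NULL); (200, 8); (281, 8); (325, 8); (367, 7); (367, 7); (367, 7); (367, 7); (367, 7); (367, 7); (NULL, 1); (NULL, 1); (NULL, 3); (NULL, 4)

FULL OUTER JOIN keeps every row from both sides; unmatched rows get NULL for the other side's columns.
Matching on l.pid = r.pid. A NULL in a compared column never satisfies the condition.
Matched pairs: 12; unmatched l rows kept: 4; unmatched r rows kept: 2.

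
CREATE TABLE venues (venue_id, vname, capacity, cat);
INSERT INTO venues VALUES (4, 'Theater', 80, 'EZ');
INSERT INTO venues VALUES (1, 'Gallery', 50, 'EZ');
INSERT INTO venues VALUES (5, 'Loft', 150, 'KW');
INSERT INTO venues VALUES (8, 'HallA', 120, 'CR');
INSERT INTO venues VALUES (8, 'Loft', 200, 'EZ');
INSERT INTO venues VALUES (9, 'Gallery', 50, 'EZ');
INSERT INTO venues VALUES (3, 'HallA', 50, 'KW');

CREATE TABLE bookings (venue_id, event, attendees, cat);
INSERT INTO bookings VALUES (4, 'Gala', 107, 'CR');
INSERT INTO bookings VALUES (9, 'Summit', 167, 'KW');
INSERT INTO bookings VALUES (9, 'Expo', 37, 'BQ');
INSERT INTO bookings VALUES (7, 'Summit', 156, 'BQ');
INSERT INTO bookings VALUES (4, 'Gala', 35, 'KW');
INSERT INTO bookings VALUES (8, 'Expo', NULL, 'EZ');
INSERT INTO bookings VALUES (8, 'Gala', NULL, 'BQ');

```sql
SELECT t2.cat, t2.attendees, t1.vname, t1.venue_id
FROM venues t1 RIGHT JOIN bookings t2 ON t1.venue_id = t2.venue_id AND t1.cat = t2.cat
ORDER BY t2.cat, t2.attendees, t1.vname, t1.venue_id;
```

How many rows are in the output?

RIGHT JOIN keeps every row from `bookings`; unmatched rows get NULL for `venues`'s columns.
Matching on t1.venue_id = t2.venue_id AND t1.cat = t2.cat.
Matched pairs: 1; unmatched t2 rows kept: 6.
Total: 1 matched + 6 padded = 7 rows.

7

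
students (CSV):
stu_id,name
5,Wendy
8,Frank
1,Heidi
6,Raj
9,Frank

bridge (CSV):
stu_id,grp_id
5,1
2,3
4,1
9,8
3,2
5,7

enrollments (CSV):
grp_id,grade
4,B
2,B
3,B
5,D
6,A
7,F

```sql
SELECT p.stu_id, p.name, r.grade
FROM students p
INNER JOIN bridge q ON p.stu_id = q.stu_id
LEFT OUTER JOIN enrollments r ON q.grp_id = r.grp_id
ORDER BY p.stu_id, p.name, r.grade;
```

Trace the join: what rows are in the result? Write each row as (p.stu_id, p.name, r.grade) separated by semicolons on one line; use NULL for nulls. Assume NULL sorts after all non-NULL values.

(5, Wendy, F); (5, Wendy, NULL); (9, Frank, NULL)

Evaluate left to right. First `students p INNER JOIN bridge q` on stu_id: 3 row(s).
Then LEFT JOIN `enrollments r` on grp_id: each of those 3 rows is kept; rows whose q.grp_id has no match in r get NULL for r's columns.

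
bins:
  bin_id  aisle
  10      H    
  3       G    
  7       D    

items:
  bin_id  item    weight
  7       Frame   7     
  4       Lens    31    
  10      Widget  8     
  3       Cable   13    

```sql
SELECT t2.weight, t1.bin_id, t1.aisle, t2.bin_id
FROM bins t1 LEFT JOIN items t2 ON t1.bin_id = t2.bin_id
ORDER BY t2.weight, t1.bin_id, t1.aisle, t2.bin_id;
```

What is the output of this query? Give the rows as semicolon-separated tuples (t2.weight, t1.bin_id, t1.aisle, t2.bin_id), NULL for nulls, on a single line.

(7, 7, D, 7); (8, 10, H, 10); (13, 3, G, 3)

LEFT JOIN keeps every row from `bins`; unmatched rows get NULL for `items`'s columns.
Matching on t1.bin_id = t2.bin_id.
- t1 row (bin_id=10): matches 1 t2 row(s) → 1 output row(s).
- t1 row (bin_id=3): matches 1 t2 row(s) → 1 output row(s).
- t1 row (bin_id=7): matches 1 t2 row(s) → 1 output row(s).
After projecting and ordering:
t2.weight | t1.bin_id | t1.aisle | t2.bin_id
7 | 7 | D | 7
8 | 10 | H | 10
13 | 3 | G | 3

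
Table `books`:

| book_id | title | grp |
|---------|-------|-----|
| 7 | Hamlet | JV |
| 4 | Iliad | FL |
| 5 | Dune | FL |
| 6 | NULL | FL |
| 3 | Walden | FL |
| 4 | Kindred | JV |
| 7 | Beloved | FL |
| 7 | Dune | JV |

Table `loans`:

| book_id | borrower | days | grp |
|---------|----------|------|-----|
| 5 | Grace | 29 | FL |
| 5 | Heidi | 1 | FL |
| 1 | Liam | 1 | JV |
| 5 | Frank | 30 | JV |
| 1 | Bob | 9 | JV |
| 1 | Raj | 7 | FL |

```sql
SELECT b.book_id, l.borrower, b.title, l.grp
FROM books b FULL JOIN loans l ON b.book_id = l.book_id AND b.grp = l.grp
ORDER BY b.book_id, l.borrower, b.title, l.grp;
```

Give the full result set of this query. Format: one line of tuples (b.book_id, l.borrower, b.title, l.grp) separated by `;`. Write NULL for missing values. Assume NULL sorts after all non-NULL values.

(3, NULL, Walden, NULL); (4, NULL, Iliad, NULL); (4, NULL, Kindred, NULL); (5, Grace, Dune, FL); (5, Heidi, Dune, FL); (6, NULL, NULL, NULL); (7, NULL, Beloved, NULL); (7, NULL, Dune, NULL); (7, NULL, Hamlet, NULL); (NULL, Bob, NULL, JV); (NULL, Frank, NULL, JV); (NULL, Liam, NULL, JV); (NULL, Raj, NULL, FL)

FULL OUTER JOIN keeps every row from both sides; unmatched rows get NULL for the other side's columns.
Matching on b.book_id = l.book_id AND b.grp = l.grp.
- b row (book_id=7, grp=JV): no match → kept, l columns NULL.
- b row (book_id=4, grp=FL): no match → kept, l columns NULL.
- b row (book_id=5, grp=FL): matches 2 l row(s) → 2 output row(s).
- b row (book_id=6, grp=FL): no match → kept, l columns NULL.
- b row (book_id=3, grp=FL): no match → kept, l columns NULL.
- b row (book_id=4, grp=JV): no match → kept, l columns NULL.
- b row (book_id=7, grp=FL): no match → kept, l columns NULL.
- b row (book_id=7, grp=JV): no match → kept, l columns NULL.
- 4 l row(s) had no b match → kept, b columns NULL.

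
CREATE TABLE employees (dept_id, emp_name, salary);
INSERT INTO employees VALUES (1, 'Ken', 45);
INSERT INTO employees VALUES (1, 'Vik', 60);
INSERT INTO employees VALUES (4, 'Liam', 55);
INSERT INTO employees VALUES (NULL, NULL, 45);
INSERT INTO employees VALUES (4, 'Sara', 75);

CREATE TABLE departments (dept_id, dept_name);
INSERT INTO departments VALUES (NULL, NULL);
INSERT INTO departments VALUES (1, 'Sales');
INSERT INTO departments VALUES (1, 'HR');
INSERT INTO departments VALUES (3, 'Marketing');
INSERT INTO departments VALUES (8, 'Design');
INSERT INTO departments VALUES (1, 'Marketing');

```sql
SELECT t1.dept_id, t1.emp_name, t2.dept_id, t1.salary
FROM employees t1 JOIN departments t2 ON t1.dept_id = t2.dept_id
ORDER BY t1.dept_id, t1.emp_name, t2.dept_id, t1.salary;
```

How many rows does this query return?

6

INNER JOIN keeps only pairs where the ON condition holds.
Matching on t1.dept_id = t2.dept_id. A NULL in a compared column never satisfies the condition.
Matched pairs: 6.
Total: 6 rows.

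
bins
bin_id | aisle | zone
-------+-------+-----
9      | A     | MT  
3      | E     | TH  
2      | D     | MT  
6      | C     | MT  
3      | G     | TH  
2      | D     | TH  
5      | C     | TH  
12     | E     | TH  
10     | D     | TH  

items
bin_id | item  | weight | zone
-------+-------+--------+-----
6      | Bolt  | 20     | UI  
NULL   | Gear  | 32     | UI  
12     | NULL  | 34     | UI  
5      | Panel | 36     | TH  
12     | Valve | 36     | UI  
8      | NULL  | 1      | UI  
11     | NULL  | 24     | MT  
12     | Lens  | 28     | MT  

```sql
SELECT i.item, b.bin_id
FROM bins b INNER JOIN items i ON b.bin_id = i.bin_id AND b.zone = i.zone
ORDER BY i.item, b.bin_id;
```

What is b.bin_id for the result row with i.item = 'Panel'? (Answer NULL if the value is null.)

5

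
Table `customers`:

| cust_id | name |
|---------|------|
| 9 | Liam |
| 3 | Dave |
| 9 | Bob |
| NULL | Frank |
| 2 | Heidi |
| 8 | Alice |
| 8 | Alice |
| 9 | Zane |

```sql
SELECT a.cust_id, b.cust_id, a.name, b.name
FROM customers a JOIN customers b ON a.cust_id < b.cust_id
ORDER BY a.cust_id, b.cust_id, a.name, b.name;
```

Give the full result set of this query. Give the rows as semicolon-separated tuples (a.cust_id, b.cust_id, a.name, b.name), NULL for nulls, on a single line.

(2, 3, Heidi, Dave); (2, 8, Heidi, Alice); (2, 8, Heidi, Alice); (2, 9, Heidi, Bob); (2, 9, Heidi, Liam); (2, 9, Heidi, Zane); (3, 8, Dave, Alice); (3, 8, Dave, Alice); (3, 9, Dave, Bob); (3, 9, Dave, Liam); (3, 9, Dave, Zane); (8, 9, Alice, Bob); (8, 9, Alice, Bob); (8, 9, Alice, Liam); (8, 9, Alice, Liam); (8, 9, Alice, Zane); (8, 9, Alice, Zane)

INNER JOIN keeps only pairs where the ON condition holds.
Matching on a.cust_id < b.cust_id. A NULL in a compared column never satisfies the condition.
- a[0] cust_id=9 → no match; dropped.
- a[1] cust_id=3 → 5 match(es) in b → 5 row(s).
- a[2] cust_id=9 → no match; dropped.
- a[3] cust_id=NULL → no match; dropped.
- a[4] cust_id=2 → 6 match(es) in b → 6 row(s).
- a[5] cust_id=8 → 3 match(es) in b → 3 row(s).
- a[6] cust_id=8 → 3 match(es) in b → 3 row(s).
- a[7] cust_id=9 → no match; dropped.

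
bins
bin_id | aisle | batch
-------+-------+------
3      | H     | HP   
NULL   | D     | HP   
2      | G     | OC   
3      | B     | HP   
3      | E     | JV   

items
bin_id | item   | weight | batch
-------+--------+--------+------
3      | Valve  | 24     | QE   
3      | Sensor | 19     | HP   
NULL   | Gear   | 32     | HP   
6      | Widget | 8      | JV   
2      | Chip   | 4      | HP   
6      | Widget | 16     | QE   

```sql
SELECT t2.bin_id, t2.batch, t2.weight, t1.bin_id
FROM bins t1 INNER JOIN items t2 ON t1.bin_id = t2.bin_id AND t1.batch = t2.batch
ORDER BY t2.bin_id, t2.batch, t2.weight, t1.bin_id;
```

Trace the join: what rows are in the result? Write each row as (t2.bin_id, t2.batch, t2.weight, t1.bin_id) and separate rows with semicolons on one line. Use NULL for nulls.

INNER JOIN keeps only pairs where the ON condition holds.
Matching on t1.bin_id = t2.bin_id AND t1.batch = t2.batch. A NULL in a compared column never satisfies the condition.
- t1 row (bin_id=3, batch=HP): matches 1 t2 row(s) → 1 output row(s).
- t1 row (bin_id=NULL, batch=HP): no match → dropped.
- t1 row (bin_id=2, batch=OC): no match → dropped.
- t1 row (bin_id=3, batch=HP): matches 1 t2 row(s) → 1 output row(s).
- t1 row (bin_id=3, batch=JV): no match → dropped.
After projecting and ordering:
t2.bin_id | t2.batch | t2.weight | t1.bin_id
3 | HP | 19 | 3
3 | HP | 19 | 3

(3, HP, 19, 3); (3, HP, 19, 3)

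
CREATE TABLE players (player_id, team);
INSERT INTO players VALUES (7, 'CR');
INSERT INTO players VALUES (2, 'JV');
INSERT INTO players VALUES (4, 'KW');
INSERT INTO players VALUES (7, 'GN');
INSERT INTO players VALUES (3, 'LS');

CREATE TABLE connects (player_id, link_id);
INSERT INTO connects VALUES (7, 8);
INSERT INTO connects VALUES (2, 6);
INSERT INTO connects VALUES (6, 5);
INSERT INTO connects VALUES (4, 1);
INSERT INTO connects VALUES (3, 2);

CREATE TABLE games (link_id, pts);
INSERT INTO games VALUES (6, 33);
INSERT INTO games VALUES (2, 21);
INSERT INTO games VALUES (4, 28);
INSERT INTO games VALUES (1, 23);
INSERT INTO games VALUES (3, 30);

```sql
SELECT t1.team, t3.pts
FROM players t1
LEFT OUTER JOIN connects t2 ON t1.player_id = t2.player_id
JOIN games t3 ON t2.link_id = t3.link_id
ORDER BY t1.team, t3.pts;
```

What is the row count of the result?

Step 1 — t1 LEFT JOIN t2 on player_id → 5 row(s).
Then INNER JOIN `games t3` on link_id: keep only rows whose t2.link_id appears in t3.
Result: 3 row(s).

3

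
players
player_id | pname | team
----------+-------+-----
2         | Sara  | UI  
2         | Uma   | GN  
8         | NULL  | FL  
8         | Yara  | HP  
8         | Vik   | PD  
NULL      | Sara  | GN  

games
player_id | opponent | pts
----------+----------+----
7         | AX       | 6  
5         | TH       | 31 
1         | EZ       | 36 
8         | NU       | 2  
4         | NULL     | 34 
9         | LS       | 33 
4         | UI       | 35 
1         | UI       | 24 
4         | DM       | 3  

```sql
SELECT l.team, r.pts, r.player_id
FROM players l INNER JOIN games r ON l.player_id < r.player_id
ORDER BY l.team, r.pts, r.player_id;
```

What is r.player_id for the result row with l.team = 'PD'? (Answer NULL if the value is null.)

9

INNER JOIN keeps only pairs where the ON condition holds.
Matching on l.player_id < r.player_id. A NULL in a compared column never satisfies the condition.
- l (player_id=2) pairs with 7 row(s) of r.
- l (player_id=2) pairs with 7 row(s) of r.
- l (player_id=8) pairs with 1 row(s) of r.
- l (player_id=8) pairs with 1 row(s) of r.
- l (player_id=8) pairs with 1 row(s) of r.
- l (player_id=NULL) has no partner → excluded.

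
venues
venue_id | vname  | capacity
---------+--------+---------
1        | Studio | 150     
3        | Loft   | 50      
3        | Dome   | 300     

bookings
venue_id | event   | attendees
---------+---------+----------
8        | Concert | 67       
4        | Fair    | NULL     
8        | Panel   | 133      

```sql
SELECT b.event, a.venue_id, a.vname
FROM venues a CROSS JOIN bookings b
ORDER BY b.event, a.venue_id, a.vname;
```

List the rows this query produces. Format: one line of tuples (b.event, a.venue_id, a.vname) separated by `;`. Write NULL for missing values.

(Concert, 1, Studio); (Concert, 3, Dome); (Concert, 3, Loft); (Fair, 1, Studio); (Fair, 3, Dome); (Fair, 3, Loft); (Panel, 1, Studio); (Panel, 3, Dome); (Panel, 3, Loft)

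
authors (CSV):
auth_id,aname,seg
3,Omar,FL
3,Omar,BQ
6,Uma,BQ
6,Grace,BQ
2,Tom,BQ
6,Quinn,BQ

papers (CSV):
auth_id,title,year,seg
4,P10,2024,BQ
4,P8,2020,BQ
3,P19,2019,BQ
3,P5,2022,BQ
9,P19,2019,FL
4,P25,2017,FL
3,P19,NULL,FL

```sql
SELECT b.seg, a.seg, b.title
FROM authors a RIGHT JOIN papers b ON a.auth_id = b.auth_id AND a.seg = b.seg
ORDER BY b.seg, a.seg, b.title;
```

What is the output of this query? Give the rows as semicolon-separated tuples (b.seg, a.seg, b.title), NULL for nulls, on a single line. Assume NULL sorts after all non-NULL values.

(BQ, BQ, P19); (BQ, BQ, P5); (BQ, NULL, P10); (BQ, NULL, P8); (FL, FL, P19); (FL, NULL, P19); (FL, NULL, P25)

RIGHT JOIN keeps every row from `papers`; unmatched rows get NULL for `authors`'s columns.
Matching on a.auth_id = b.auth_id AND a.seg = b.seg.
- auth_id=3, seg=FL: 1 matching b row(s), so 1 row(s) emitted.
- auth_id=3, seg=BQ: 2 matching b row(s), so 2 row(s) emitted.
- auth_id=6, seg=BQ: no matching b row.
- auth_id=6, seg=BQ: no matching b row.
- auth_id=2, seg=BQ: no matching b row.
- auth_id=6, seg=BQ: no matching b row.
- 4 b row(s) had no a match → kept, a columns NULL.
After projecting and ordering:
b.seg | a.seg | b.title
BQ | BQ | P19
BQ | BQ | P5
BQ | NULL | P10
BQ | NULL | P8
FL | FL | P19
FL | NULL | P19
FL | NULL | P25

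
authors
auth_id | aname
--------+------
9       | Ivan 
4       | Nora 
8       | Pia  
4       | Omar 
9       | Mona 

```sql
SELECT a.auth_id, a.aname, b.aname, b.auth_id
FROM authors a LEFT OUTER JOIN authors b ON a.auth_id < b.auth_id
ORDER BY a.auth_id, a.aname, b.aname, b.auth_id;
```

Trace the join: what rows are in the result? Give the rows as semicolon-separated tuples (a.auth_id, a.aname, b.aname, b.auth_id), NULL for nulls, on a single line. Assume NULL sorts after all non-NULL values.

LEFT JOIN keeps every row from `authors a`; unmatched rows get NULL for `authors b`'s columns.
Matching on a.auth_id < b.auth_id.
- a row (auth_id=9): no match → kept, b columns NULL.
- a row (auth_id=4): matches 3 b row(s) → 3 output row(s).
- a row (auth_id=8): matches 2 b row(s) → 2 output row(s).
- a row (auth_id=4): matches 3 b row(s) → 3 output row(s).
- a row (auth_id=9): no match → kept, b columns NULL.
After projecting and ordering:
a.auth_id | a.aname | b.aname | b.auth_id
4 | Nora | Ivan | 9
4 | Nora | Mona | 9
4 | Nora | Pia | 8
4 | Omar | Ivan | 9
4 | Omar | Mona | 9
4 | Omar | Pia | 8
8 | Pia | Ivan | 9
8 | Pia | Mona | 9
9 | Ivan | NULL | NULL
9 | Mona | NULL | NULL

(4, Nora, Ivan, 9); (4, Nora, Mona, 9); (4, Nora, Pia, 8); (4, Omar, Ivan, 9); (4, Omar, Mona, 9); (4, Omar, Pia, 8); (8, Pia, Ivan, 9); (8, Pia, Mona, 9); (9, Ivan, NULL, NULL); (9, Mona, NULL, NULL)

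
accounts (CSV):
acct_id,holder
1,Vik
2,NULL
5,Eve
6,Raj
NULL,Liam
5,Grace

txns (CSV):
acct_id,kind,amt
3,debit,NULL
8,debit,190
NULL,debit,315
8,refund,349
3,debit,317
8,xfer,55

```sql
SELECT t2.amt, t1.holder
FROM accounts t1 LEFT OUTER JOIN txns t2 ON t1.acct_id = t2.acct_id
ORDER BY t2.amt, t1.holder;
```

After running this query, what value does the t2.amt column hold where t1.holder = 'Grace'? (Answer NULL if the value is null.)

LEFT JOIN keeps every row from `accounts`; unmatched rows get NULL for `txns`'s columns.
Matching on t1.acct_id = t2.acct_id. A NULL in a compared column never satisfies the condition.
- t1[0] acct_id=1 → no match; kept with NULLs on the t2 side.
- t1[1] acct_id=2 → no match; kept with NULLs on the t2 side.
- t1[2] acct_id=5 → no match; kept with NULLs on the t2 side.
- t1[3] acct_id=6 → no match; kept with NULLs on the t2 side.
- t1[4] acct_id=NULL → no match; kept with NULLs on the t2 side.
- t1[5] acct_id=5 → no match; kept with NULLs on the t2 side.

NULL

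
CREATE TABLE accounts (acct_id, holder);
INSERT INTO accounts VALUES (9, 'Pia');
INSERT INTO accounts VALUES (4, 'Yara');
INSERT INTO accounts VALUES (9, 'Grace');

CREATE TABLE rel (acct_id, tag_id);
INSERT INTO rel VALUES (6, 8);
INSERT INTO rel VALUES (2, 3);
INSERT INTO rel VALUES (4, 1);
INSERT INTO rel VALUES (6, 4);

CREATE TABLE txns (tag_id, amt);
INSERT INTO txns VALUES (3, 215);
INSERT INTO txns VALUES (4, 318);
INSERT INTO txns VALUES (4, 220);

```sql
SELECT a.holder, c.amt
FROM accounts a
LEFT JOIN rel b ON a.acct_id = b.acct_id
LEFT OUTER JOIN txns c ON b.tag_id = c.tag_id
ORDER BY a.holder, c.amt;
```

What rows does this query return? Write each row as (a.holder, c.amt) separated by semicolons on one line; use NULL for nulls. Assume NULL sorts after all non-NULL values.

(Grace, NULL); (Pia, NULL); (Yara, NULL)

Joins associate left-to-right: accounts LEFT JOIN rel on acct_id gives 3 intermediate row(s).
Then LEFT JOIN `txns c` on tag_id: each of those 3 rows is kept; rows whose b.tag_id has no match in c get NULL for c's columns.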